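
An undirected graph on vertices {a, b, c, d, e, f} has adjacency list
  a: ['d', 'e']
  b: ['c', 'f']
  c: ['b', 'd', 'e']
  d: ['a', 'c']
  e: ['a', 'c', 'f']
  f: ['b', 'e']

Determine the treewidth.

2

A width-2 tree decomposition is:
Bags: B1 = {a, c, d}  B2 = {a, c, e}  B3 = {b, c, e}  B4 = {b, e, f}
Tree: B1–B2, B2–B3, B3–B4
Each bag holds 3 vertices, so the decomposition has width 2, which upper-bounds the treewidth. Since d–a–e–c–d is a cycle in G, G is not acyclic. Forests are exactly the graphs of treewidth ≤ 1, so tw(G) ≥ 2. The upper and lower bounds meet at 2, so that is the treewidth.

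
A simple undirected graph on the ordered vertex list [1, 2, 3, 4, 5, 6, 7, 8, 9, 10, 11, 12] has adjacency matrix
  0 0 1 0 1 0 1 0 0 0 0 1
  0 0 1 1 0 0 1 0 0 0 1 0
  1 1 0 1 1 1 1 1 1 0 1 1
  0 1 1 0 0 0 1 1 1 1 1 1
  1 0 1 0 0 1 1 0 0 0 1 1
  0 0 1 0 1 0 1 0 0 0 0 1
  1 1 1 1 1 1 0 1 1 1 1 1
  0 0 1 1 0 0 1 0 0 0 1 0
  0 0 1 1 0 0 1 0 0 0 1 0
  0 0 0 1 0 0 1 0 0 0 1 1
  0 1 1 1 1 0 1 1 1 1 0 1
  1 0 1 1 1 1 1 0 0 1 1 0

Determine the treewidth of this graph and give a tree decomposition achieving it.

The largest bag has 5 vertices, giving width 4; this decomposition certifies tw(G) ≤ 4. For the lower bound, the 5 vertices {4, 7, 10, 11, 12} are pairwise adjacent, and any tree decomposition puts a clique entirely inside one bag — forcing width ≥ 4. Combining the bounds, tw(G) = 4.

Treewidth 4.
One optimal decomposition is:
Bags: B1 = {3, 5, 7, 11, 12}  B2 = {3, 4, 7, 11, 12}  B3 = {4, 7, 10, 11, 12}  B4 = {3, 4, 7, 9, 11}  B5 = {1, 3, 5, 7, 12}  B6 = {3, 5, 6, 7, 12}  B7 = {3, 4, 7, 8, 11}  B8 = {2, 3, 4, 7, 11}
Tree: B1–B2, B2–B3, B2–B4, B1–B5, B1–B6, B4–B7, B2–B8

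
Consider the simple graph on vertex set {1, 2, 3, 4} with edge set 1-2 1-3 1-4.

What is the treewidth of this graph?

1

A width-1 tree decomposition is:
Bags: B1 = {1, 3}  B2 = {1, 4}  B3 = {1, 2}
Tree: B1–B2, B2–B3
Every bag has size at most 2, so the width is 2 − 1 = 1 and tw(G) ≤ 1. Any graph with an edge has treewidth ≥ 1, and G has the edge 3–1. Combining the bounds, tw(G) = 1.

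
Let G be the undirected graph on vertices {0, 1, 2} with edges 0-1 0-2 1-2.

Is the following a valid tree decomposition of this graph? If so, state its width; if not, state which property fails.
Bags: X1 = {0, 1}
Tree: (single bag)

No — vertex 2 appears in no bag.

A tree decomposition must satisfy three properties: every vertex lies in some bag; for every edge, both endpoints lie together in some bag; and for every vertex, the bags containing it form a connected subtree. Here vertex 2 appears in no bag, so the decomposition is invalid.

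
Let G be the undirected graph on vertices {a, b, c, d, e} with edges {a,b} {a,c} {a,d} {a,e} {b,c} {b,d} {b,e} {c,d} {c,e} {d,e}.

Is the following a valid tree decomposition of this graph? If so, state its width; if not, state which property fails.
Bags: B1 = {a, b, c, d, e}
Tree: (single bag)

Every vertex of G appears in some bag (union = {a, b, c, d, e}); every edge is covered by a bag; and for each vertex v the set of bags containing v is connected in the bag tree. The decomposition is therefore valid. The largest bag has 5 vertices, so the width is 4.

Yes; width 4.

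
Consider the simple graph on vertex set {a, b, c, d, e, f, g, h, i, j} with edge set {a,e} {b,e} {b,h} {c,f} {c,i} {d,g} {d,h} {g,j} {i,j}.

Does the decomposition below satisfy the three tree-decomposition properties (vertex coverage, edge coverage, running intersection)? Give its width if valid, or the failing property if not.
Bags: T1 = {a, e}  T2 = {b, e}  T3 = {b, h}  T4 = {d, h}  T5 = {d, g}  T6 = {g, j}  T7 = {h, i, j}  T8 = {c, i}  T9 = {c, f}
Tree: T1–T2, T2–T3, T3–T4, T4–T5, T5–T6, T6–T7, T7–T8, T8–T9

No — bags containing vertex h are not connected in the tree.

A tree decomposition must satisfy three properties: every vertex lies in some bag; for every edge, both endpoints lie together in some bag; and for every vertex, the bags containing it form a connected subtree. Here bags containing vertex h are not connected in the tree, so the decomposition is invalid.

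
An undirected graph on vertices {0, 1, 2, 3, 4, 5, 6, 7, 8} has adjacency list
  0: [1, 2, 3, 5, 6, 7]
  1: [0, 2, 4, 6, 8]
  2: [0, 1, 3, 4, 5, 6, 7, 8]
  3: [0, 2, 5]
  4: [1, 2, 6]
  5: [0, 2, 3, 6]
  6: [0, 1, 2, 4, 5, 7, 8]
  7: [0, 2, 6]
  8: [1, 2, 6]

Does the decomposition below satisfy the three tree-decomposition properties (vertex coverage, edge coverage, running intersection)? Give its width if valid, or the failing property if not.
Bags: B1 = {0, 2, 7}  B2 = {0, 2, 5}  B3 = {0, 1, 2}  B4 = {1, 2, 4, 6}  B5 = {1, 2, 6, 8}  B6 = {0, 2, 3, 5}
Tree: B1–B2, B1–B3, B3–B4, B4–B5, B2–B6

A tree decomposition must satisfy three properties: every vertex lies in some bag; for every edge, both endpoints lie together in some bag; and for every vertex, the bags containing it form a connected subtree. Here edge (6,0) lies in no bag, so the decomposition is invalid.

No — edge (6,0) lies in no bag.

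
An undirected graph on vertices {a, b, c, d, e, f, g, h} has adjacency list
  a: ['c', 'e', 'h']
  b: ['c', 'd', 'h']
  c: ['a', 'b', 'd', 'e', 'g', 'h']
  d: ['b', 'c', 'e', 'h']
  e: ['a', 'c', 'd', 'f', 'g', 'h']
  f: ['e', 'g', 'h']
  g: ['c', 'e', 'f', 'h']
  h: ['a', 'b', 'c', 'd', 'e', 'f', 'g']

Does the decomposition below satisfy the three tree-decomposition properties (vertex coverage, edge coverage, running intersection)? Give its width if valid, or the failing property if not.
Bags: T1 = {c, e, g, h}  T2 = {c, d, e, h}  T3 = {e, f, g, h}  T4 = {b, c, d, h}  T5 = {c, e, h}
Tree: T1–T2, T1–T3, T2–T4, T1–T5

No — vertex a appears in no bag.

A tree decomposition must satisfy three properties: every vertex lies in some bag; for every edge, both endpoints lie together in some bag; and for every vertex, the bags containing it form a connected subtree. Here vertex a appears in no bag, so the decomposition is invalid.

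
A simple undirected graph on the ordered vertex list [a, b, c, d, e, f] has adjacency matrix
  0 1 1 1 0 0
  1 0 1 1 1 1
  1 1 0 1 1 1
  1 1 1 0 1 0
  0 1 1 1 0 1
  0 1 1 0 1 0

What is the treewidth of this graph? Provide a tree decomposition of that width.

Treewidth 3.
One such decomposition:
Bags: B1 = {b, c, e, f}  B2 = {b, c, d, e}  B3 = {a, b, c, d}
Tree: B1–B2, B2–B3

The largest bag has 4 vertices, giving width 3; this decomposition certifies tw(G) ≤ 3. On the other hand G contains the 4-clique {b, c, d, e}. A clique must lie in a single bag of any decomposition, so no decomposition can have width below 3. Hence tw(G) = 3 exactly.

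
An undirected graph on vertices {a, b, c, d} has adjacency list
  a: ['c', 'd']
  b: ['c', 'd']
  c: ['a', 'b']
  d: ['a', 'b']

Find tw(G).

A width-2 tree decomposition is:
Bags: B1 = {b, c, d}  B2 = {a, c, d}
Tree: B1–B2
The largest bag has 3 vertices, giving width 2; this decomposition certifies tw(G) ≤ 2. For the lower bound, G contains the cycle d–b–c–a–d, so G is not a forest; only forests have treewidth ≤ 1, hence tw(G) ≥ 2. Therefore the treewidth is 2.

2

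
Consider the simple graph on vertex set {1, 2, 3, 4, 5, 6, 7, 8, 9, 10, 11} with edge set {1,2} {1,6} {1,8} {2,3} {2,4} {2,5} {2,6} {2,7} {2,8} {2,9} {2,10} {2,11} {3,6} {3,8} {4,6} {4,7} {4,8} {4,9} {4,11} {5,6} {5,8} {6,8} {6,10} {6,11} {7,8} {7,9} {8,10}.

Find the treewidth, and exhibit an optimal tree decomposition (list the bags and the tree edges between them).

Treewidth 3.
One optimal decomposition is:
Bags: B1 = {2, 4, 6, 8}  B2 = {2, 3, 6, 8}  B3 = {2, 6, 8, 10}  B4 = {2, 4, 7, 8}  B5 = {2, 5, 6, 8}  B6 = {1, 2, 6, 8}  B7 = {2, 4, 7, 9}  B8 = {2, 4, 6, 11}
Tree: B1–B2, B2–B3, B1–B4, B3–B5, B2–B6, B4–B7, B1–B8

Each bag holds 4 vertices, so the decomposition has width 3, which upper-bounds the treewidth. Conversely, {2, 4, 7, 9} is a clique of size 4, and the vertices of any clique must share a bag in every tree decomposition; so some bag has ≥ 4 vertices and tw(G) ≥ 3. Combining the bounds, tw(G) = 3.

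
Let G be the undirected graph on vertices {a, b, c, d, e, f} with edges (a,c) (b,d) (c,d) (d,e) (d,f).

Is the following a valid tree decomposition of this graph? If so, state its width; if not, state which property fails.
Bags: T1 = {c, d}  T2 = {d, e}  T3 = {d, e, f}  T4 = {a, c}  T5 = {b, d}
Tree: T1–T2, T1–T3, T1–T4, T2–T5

A tree decomposition must satisfy three properties: every vertex lies in some bag; for every edge, both endpoints lie together in some bag; and for every vertex, the bags containing it form a connected subtree. Here bags containing vertex e are not connected in the tree, so the decomposition is invalid.

No — bags containing vertex e are not connected in the tree.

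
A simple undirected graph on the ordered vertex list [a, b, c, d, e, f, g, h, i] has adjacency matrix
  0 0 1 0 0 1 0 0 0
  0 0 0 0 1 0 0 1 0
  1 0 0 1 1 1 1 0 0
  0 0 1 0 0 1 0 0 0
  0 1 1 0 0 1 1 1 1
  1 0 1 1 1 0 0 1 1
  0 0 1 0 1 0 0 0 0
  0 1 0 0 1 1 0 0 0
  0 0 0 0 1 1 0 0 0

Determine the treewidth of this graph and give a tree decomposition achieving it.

Treewidth 2.
One such decomposition:
Bags: B1 = {a, c, f}  B2 = {c, e, f}  B3 = {c, e, g}  B4 = {e, f, h}  B5 = {e, f, i}  B6 = {c, d, f}  B7 = {b, e, h}
Tree: B1–B2, B2–B3, B2–B4, B2–B5, B1–B6, B4–B7

Each bag holds 3 vertices, so the decomposition has width 2, which upper-bounds the treewidth. For the lower bound, the 3 vertices {c, e, g} are pairwise adjacent, and any tree decomposition puts a clique entirely inside one bag — forcing width ≥ 2. Combining the bounds, tw(G) = 2.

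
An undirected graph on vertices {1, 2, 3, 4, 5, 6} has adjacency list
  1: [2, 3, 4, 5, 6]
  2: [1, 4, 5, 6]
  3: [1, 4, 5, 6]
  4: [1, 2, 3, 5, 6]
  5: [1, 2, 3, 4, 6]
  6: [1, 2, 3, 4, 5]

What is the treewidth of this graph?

A width-4 tree decomposition is:
Bags: B1 = {1, 2, 4, 5, 6}  B2 = {1, 3, 4, 5, 6}
Tree: B1–B2
The largest bag has 5 vertices, giving width 4; this decomposition certifies tw(G) ≤ 4. Conversely, {1, 2, 4, 5, 6} is a clique of size 5, and the vertices of any clique must share a bag in every tree decomposition; so some bag has ≥ 5 vertices and tw(G) ≥ 4. Hence tw(G) = 4 exactly.

4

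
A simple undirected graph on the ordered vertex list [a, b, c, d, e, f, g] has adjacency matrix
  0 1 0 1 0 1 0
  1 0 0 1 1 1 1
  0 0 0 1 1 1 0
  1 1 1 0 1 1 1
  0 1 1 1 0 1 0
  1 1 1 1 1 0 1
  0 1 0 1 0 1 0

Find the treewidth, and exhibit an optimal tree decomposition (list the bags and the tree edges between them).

Each bag holds 4 vertices, so the decomposition has width 3, which upper-bounds the treewidth. On the other hand G contains the 4-clique {c, d, e, f}. A clique must lie in a single bag of any decomposition, so no decomposition can have width below 3. The upper and lower bounds meet at 3, so that is the treewidth.

Treewidth 3.
Bags: B1 = {b, d, e, f}  B2 = {b, d, f, g}  B3 = {c, d, e, f}  B4 = {a, b, d, f}
Tree: B1–B2, B1–B3, B1–B4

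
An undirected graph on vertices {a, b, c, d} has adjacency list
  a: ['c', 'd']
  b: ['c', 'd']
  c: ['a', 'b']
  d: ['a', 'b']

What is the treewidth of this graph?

2

A width-2 tree decomposition is:
Bags: B1 = {a, c, d}  B2 = {b, c, d}
Tree: B1–B2
Every bag has size at most 3, so the width is 3 − 1 = 2 and tw(G) ≤ 2. For the lower bound, G contains the cycle d–a–c–b–d, so G is not a forest; only forests have treewidth ≤ 1, hence tw(G) ≥ 2. Combining the bounds, tw(G) = 2.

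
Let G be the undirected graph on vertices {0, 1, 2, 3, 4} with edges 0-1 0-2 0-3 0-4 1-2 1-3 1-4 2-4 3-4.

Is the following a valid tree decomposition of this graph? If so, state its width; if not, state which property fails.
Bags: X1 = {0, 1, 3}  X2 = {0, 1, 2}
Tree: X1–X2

A tree decomposition must satisfy three properties: every vertex lies in some bag; for every edge, both endpoints lie together in some bag; and for every vertex, the bags containing it form a connected subtree. Here vertex 4 appears in no bag, so the decomposition is invalid.

No — vertex 4 appears in no bag.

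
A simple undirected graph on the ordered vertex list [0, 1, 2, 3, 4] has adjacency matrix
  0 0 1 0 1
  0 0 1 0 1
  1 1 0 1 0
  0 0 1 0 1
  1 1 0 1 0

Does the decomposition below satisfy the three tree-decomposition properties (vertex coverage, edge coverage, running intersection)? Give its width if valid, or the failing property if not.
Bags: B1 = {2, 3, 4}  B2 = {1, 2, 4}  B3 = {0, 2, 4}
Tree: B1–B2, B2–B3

Yes; width 2.

Every vertex of G appears in some bag (union = {0, 1, 2, 3, 4}); every edge is covered by a bag; and for each vertex v the set of bags containing v is connected in the bag tree. The decomposition is therefore valid. The largest bag has 3 vertices, so the width is 2.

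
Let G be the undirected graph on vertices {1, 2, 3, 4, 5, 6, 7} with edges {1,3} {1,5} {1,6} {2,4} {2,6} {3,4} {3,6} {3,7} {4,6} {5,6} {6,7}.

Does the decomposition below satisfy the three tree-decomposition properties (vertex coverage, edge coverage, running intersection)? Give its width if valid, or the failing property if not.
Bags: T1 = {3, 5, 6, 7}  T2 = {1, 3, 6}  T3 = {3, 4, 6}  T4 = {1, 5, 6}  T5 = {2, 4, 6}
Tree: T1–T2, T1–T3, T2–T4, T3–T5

A tree decomposition must satisfy three properties: every vertex lies in some bag; for every edge, both endpoints lie together in some bag; and for every vertex, the bags containing it form a connected subtree. Here bags containing vertex 5 are not connected in the tree, so the decomposition is invalid.

No — bags containing vertex 5 are not connected in the tree.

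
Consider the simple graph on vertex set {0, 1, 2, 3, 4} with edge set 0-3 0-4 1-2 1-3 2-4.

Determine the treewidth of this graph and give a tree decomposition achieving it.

Treewidth 2.
One such decomposition:
Bags: B1 = {0, 2, 4}  B2 = {0, 2, 3}  B3 = {1, 2, 3}
Tree: B1–B2, B2–B3

Every bag has size at most 3, so the width is 3 − 1 = 2 and tw(G) ≤ 2. For the lower bound, G contains the cycle 2–4–0–3–1–2, so G is not a forest; only forests have treewidth ≤ 1, hence tw(G) ≥ 2. Therefore the treewidth is 2.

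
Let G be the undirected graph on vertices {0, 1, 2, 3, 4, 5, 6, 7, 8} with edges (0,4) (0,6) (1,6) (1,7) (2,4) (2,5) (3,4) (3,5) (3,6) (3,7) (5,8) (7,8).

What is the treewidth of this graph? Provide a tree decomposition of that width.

Treewidth 3.
One optimal decomposition is:
Bags: B1 = {0, 1, 6, 7}  B2 = {0, 3, 6, 7}  B3 = {0, 3, 4, 7}  B4 = {3, 4, 7, 8}  B5 = {3, 4, 5, 8}  B6 = {2, 4, 5, 8}
Tree: B1–B2, B2–B3, B3–B4, B4–B5, B5–B6

Each bag holds 4 vertices, so the decomposition has width 3, which upper-bounds the treewidth. For the lower bound: the 4 vertex sets {0,1,6}, {7}, {3}, {2,4,5,8} are disjoint, each induces a connected subgraph, and every pair is joined by at least one edge of G. Contracting each set to a single vertex therefore yields K_{4} as a minor, and since treewidth is minor-monotone, tw(G) ≥ tw(K_{4}) = 3. The upper and lower bounds meet at 3, so that is the treewidth.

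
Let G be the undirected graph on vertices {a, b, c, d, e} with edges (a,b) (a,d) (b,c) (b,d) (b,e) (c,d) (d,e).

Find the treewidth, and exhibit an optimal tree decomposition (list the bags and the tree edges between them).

Treewidth 2.
Bags: B1 = {b, d, e}  B2 = {b, c, d}  B3 = {a, b, d}
Tree: B1–B2, B1–B3

Each bag holds 3 vertices, so the decomposition has width 2, which upper-bounds the treewidth. On the other hand G contains the 3-clique {b, d, e}. A clique must lie in a single bag of any decomposition, so no decomposition can have width below 2. Therefore the treewidth is 2.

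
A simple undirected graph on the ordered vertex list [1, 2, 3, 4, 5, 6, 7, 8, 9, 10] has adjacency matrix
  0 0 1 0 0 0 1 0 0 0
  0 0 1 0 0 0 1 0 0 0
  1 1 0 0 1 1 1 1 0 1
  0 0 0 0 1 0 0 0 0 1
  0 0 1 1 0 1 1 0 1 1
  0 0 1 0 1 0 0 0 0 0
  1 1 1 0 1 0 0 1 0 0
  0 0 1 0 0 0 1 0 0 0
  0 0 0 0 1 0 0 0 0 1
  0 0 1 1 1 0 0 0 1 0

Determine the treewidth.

A width-2 tree decomposition is:
Bags: B1 = {3, 7, 8}  B2 = {3, 5, 7}  B3 = {2, 3, 7}  B4 = {3, 5, 10}  B5 = {4, 5, 10}  B6 = {5, 9, 10}  B7 = {1, 3, 7}  B8 = {3, 5, 6}
Tree: B1–B2, B2–B3, B2–B4, B4–B5, B4–B6, B2–B7, B4–B8
The largest bag has 3 vertices, giving width 2; this decomposition certifies tw(G) ≤ 2. For the lower bound, the 3 vertices {5, 9, 10} are pairwise adjacent, and any tree decomposition puts a clique entirely inside one bag — forcing width ≥ 2. The upper and lower bounds meet at 2, so that is the treewidth.

2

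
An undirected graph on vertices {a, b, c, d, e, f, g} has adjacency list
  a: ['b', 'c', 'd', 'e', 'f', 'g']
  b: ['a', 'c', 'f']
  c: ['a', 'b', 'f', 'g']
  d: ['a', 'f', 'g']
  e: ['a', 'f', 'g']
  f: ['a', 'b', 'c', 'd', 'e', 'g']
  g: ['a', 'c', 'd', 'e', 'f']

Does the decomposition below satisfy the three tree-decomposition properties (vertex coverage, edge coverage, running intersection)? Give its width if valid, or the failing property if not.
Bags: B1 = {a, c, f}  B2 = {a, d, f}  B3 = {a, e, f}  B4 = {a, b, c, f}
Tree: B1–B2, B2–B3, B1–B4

No — vertex g appears in no bag.

A tree decomposition must satisfy three properties: every vertex lies in some bag; for every edge, both endpoints lie together in some bag; and for every vertex, the bags containing it form a connected subtree. Here vertex g appears in no bag, so the decomposition is invalid.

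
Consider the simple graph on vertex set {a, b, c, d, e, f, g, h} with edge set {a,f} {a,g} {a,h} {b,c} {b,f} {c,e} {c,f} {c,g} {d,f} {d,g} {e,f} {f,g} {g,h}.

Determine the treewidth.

A width-2 tree decomposition is:
Bags: B1 = {c, f, g}  B2 = {d, f, g}  B3 = {b, c, f}  B4 = {a, f, g}  B5 = {c, e, f}  B6 = {a, g, h}
Tree: B1–B2, B1–B3, B2–B4, B3–B5, B4–B6
Each bag holds 3 vertices, so the decomposition has width 2, which upper-bounds the treewidth. On the other hand G contains the 3-clique {a, g, h}. A clique must lie in a single bag of any decomposition, so no decomposition can have width below 2. Hence tw(G) = 2 exactly.

2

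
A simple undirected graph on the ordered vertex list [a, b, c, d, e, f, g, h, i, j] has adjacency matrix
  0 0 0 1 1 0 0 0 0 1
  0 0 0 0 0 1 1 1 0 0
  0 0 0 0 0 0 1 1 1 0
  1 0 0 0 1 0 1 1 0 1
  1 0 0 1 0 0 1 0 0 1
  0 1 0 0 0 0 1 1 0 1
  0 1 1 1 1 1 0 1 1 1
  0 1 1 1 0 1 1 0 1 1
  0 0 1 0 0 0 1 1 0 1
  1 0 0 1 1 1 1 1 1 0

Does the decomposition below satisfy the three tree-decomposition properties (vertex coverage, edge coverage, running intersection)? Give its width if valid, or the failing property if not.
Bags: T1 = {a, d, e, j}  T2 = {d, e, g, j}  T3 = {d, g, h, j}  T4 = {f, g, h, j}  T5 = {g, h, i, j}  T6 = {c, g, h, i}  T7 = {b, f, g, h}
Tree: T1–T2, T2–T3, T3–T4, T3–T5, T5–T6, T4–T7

Yes; width 3.

Vertex coverage: the bags together contain {a, b, c, d, e, f, g, h, i, j}, the full vertex set. Edge coverage: each edge of G has both endpoints in at least one bag. Running intersection: for every vertex, the bags containing it form a connected subtree. All three properties hold, so this is a valid tree decomposition of width max|bag| − 1 = 3, and hence tw(G) ≤ 3.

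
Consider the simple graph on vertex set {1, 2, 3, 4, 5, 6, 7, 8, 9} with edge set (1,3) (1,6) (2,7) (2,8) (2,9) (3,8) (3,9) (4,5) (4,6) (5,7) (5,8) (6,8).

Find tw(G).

A width-3 tree decomposition is:
Bags: B1 = {2, 4, 5, 7}  B2 = {2, 4, 5, 8}  B3 = {2, 4, 6, 8}  B4 = {2, 6, 8, 9}  B5 = {3, 6, 8, 9}  B6 = {1, 3, 6, 9}
Tree: B1–B2, B2–B3, B3–B4, B4–B5, B5–B6
The largest bag has 4 vertices, giving width 3; this decomposition certifies tw(G) ≤ 3. For the lower bound: the 4 vertex sets {4,5,7}, {2}, {8}, {1,3,6,9} are disjoint, each induces a connected subgraph, and every pair is joined by at least one edge of G. Contracting each set to a single vertex therefore yields K_{4} as a minor, and since treewidth is minor-monotone, tw(G) ≥ tw(K_{4}) = 3. Therefore the treewidth is 3.

3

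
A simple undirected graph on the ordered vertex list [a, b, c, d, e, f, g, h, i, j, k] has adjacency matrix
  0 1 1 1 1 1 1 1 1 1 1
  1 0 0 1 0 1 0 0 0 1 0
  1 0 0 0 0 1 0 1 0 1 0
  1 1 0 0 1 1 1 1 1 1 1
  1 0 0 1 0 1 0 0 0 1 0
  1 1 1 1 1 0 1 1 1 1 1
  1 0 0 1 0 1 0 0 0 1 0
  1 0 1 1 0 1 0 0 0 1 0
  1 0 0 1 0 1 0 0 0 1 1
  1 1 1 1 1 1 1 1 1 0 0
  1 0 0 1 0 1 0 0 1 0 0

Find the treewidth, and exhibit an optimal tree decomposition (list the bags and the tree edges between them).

Every bag has size at most 5, so the width is 5 − 1 = 4 and tw(G) ≤ 4. For the lower bound, the 5 vertices {a, d, f, g, j} are pairwise adjacent, and any tree decomposition puts a clique entirely inside one bag — forcing width ≥ 4. Hence tw(G) = 4 exactly.

Treewidth 4.
One such decomposition:
Bags: B1 = {a, d, f, i, j}  B2 = {a, d, f, h, j}  B3 = {a, b, d, f, j}  B4 = {a, c, f, h, j}  B5 = {a, d, e, f, j}  B6 = {a, d, f, i, k}  B7 = {a, d, f, g, j}
Tree: B1–B2, B2–B3, B2–B4, B1–B5, B1–B6, B2–B7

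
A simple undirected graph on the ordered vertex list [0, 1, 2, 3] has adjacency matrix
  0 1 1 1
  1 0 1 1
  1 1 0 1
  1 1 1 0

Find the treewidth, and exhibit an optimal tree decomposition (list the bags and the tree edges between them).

Treewidth 3.
One optimal decomposition is:
Bags: B1 = {0, 1, 2, 3}
Tree: (single bag)

A single bag containing all 4 vertices is trivially a valid decomposition of width 3. Conversely, {0, 1, 2, 3} is a clique of size 4, and the vertices of any clique must share a bag in every tree decomposition; so some bag has ≥ 4 vertices and tw(G) ≥ 3. Combining the bounds, tw(G) = 3.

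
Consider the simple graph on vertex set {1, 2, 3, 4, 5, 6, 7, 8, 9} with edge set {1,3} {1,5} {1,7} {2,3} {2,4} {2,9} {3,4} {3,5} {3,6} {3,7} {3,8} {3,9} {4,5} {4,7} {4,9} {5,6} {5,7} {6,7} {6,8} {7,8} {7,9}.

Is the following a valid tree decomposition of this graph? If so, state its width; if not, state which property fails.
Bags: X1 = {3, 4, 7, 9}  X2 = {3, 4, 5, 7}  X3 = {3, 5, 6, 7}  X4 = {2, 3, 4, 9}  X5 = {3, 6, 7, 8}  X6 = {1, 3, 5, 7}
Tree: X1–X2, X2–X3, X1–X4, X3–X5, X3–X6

Checking the three conditions: (i) the bags cover all of {1, 2, 3, 4, 5, 6, 7, 8, 9}; (ii) for each edge, some bag contains both endpoints; (iii) the bags containing any fixed vertex form a subtree. All hold, so the decomposition is valid with width 4 − 1 = 3.

Yes; width 3.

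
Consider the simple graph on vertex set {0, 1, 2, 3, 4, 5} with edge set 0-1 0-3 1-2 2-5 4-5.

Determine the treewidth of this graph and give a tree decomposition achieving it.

Each bag holds 2 vertices, so the decomposition has width 1, which upper-bounds the treewidth. Since G has at least one edge (e.g. 3–0), it is not an edgeless graph, so tw(G) ≥ 1. Hence tw(G) = 1 exactly.

Treewidth 1.
One optimal decomposition is:
Bags: B1 = {0, 3}  B2 = {0, 1}  B3 = {1, 2}  B4 = {2, 5}  B5 = {4, 5}
Tree: B1–B2, B2–B3, B3–B4, B4–B5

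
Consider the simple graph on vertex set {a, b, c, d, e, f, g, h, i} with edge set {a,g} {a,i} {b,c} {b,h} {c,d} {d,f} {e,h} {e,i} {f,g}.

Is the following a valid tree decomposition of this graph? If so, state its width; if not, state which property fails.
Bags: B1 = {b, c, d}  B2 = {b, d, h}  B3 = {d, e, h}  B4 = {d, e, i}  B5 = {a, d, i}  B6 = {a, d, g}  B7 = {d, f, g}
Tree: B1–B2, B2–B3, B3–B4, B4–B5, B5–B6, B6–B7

Checking the three conditions: (i) the bags cover all of {a, b, c, d, e, f, g, h, i}; (ii) for each edge, some bag contains both endpoints; (iii) the bags containing any fixed vertex form a subtree. All hold, so the decomposition is valid with width 3 − 1 = 2.

Yes; width 2.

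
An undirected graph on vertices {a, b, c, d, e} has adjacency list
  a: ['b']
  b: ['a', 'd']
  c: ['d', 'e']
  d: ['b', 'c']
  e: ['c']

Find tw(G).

A width-1 tree decomposition is:
Bags: B1 = {c, e}  B2 = {c, d}  B3 = {b, d}  B4 = {a, b}
Tree: B1–B2, B2–B3, B3–B4
The largest bag has 2 vertices, giving width 1; this decomposition certifies tw(G) ≤ 1. Any graph with an edge has treewidth ≥ 1, and G has the edge e–c. Hence tw(G) = 1 exactly.

1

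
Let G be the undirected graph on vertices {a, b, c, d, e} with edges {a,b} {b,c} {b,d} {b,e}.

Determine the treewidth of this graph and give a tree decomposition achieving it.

Every bag has size at most 2, so the width is 2 − 1 = 1 and tw(G) ≤ 1. Since G has at least one edge (e.g. b–c), it is not an edgeless graph, so tw(G) ≥ 1. The upper and lower bounds meet at 1, so that is the treewidth.

Treewidth 1.
One such decomposition:
Bags: B1 = {b, c}  B2 = {b, d}  B3 = {b, e}  B4 = {a, b}
Tree: B1–B2, B2–B3, B3–B4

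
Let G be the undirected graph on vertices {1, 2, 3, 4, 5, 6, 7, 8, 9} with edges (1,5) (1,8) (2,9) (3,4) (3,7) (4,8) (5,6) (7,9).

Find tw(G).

1

A width-1 tree decomposition is:
Bags: B1 = {2, 9}  B2 = {7, 9}  B3 = {3, 7}  B4 = {3, 4}  B5 = {4, 8}  B6 = {1, 8}  B7 = {1, 5}  B8 = {5, 6}
Tree: B1–B2, B2–B3, B3–B4, B4–B5, B5–B6, B6–B7, B7–B8
The largest bag has 2 vertices, giving width 1; this decomposition certifies tw(G) ≤ 1. G has an edge, so its treewidth is at least 1. Hence tw(G) = 1 exactly.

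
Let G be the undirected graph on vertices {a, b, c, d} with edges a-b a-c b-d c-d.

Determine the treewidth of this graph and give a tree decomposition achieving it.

Treewidth 2.
One such decomposition:
Bags: B1 = {a, b, d}  B2 = {a, c, d}
Tree: B1–B2

Each bag holds 3 vertices, so the decomposition has width 2, which upper-bounds the treewidth. For the lower bound, G contains the cycle a–b–d–c–a, so G is not a forest; only forests have treewidth ≤ 1, hence tw(G) ≥ 2. Hence tw(G) = 2 exactly.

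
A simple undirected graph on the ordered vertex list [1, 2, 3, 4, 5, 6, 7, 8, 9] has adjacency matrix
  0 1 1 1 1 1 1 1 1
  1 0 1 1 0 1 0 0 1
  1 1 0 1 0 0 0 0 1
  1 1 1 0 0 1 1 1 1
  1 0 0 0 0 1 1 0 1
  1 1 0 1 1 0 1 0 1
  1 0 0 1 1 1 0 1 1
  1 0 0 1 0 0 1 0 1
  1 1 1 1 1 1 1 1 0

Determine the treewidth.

A width-4 tree decomposition is:
Bags: B1 = {1, 4, 7, 8, 9}  B2 = {1, 4, 6, 7, 9}  B3 = {1, 2, 4, 6, 9}  B4 = {1, 5, 6, 7, 9}  B5 = {1, 2, 3, 4, 9}
Tree: B1–B2, B2–B3, B2–B4, B3–B5
Every bag has size at most 5, so the width is 5 − 1 = 4 and tw(G) ≤ 4. On the other hand G contains the 5-clique {1, 4, 7, 8, 9}. A clique must lie in a single bag of any decomposition, so no decomposition can have width below 4. Combining the bounds, tw(G) = 4.

4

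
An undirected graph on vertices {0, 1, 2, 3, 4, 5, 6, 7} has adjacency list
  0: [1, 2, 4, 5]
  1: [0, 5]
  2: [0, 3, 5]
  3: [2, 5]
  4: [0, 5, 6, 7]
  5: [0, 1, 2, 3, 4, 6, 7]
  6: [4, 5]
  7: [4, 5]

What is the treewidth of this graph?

A width-2 tree decomposition is:
Bags: B1 = {0, 2, 5}  B2 = {0, 4, 5}  B3 = {4, 5, 6}  B4 = {0, 1, 5}  B5 = {4, 5, 7}  B6 = {2, 3, 5}
Tree: B1–B2, B2–B3, B1–B4, B2–B5, B1–B6
Every bag has size at most 3, so the width is 3 − 1 = 2 and tw(G) ≤ 2. On the other hand G contains the 3-clique {0, 1, 5}. A clique must lie in a single bag of any decomposition, so no decomposition can have width below 2. The upper and lower bounds meet at 2, so that is the treewidth.

2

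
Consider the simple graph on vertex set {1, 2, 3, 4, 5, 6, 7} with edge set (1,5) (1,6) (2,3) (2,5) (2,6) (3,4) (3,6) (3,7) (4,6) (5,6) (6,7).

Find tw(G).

A width-2 tree decomposition is:
Bags: B1 = {1, 5, 6}  B2 = {2, 5, 6}  B3 = {2, 3, 6}  B4 = {3, 4, 6}  B5 = {3, 6, 7}
Tree: B1–B2, B2–B3, B3–B4, B4–B5
The largest bag has 3 vertices, giving width 2; this decomposition certifies tw(G) ≤ 2. For the lower bound, the 3 vertices {1, 5, 6} are pairwise adjacent, and any tree decomposition puts a clique entirely inside one bag — forcing width ≥ 2. Combining the bounds, tw(G) = 2.

2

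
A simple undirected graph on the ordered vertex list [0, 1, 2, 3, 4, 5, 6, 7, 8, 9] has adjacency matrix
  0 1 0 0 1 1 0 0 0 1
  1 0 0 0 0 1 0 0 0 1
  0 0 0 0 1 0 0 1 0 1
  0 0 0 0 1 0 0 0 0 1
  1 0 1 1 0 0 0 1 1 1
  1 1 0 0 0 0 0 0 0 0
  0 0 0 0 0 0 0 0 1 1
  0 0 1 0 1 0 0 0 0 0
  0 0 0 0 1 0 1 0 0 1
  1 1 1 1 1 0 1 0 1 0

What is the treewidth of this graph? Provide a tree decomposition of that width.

Treewidth 2.
Bags: B1 = {3, 4, 9}  B2 = {0, 4, 9}  B3 = {4, 8, 9}  B4 = {0, 1, 9}  B5 = {0, 1, 5}  B6 = {6, 8, 9}  B7 = {2, 4, 9}  B8 = {2, 4, 7}
Tree: B1–B2, B1–B3, B2–B4, B4–B5, B3–B6, B2–B7, B7–B8

Every bag has size at most 3, so the width is 3 − 1 = 2 and tw(G) ≤ 2. For the lower bound, the 3 vertices {0, 1, 9} are pairwise adjacent, and any tree decomposition puts a clique entirely inside one bag — forcing width ≥ 2. The upper and lower bounds meet at 2, so that is the treewidth.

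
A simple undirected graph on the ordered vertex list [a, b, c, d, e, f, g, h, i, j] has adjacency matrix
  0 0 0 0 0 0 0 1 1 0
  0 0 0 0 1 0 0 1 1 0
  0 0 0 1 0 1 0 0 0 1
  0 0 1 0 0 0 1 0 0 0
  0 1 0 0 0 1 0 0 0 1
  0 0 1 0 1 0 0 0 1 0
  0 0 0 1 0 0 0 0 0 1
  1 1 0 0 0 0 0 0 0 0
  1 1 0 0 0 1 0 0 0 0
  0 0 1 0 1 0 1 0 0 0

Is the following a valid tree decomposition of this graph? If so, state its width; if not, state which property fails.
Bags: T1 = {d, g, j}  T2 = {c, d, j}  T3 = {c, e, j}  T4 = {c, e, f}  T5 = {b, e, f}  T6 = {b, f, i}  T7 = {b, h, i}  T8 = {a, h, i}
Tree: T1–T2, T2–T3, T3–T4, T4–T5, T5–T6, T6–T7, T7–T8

Vertex coverage: the bags together contain {a, b, c, d, e, f, g, h, i, j}, the full vertex set. Edge coverage: each edge of G has both endpoints in at least one bag. Running intersection: for every vertex, the bags containing it form a connected subtree. All three properties hold, so this is a valid tree decomposition of width max|bag| − 1 = 2, and hence tw(G) ≤ 2.

Yes; width 2.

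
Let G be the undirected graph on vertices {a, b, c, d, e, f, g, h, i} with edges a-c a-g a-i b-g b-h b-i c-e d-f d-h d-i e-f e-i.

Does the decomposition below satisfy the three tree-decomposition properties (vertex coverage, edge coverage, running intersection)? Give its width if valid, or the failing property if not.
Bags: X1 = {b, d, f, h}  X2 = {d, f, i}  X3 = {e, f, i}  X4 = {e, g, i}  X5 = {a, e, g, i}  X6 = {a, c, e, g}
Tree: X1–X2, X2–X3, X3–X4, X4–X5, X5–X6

No — edge (b,i) lies in no bag.

A tree decomposition must satisfy three properties: every vertex lies in some bag; for every edge, both endpoints lie together in some bag; and for every vertex, the bags containing it form a connected subtree. Here edge (b,i) lies in no bag, so the decomposition is invalid.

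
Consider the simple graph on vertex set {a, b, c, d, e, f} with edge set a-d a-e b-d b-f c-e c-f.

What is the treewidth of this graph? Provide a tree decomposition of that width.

Treewidth 2.
Bags: B1 = {b, d, f}  B2 = {a, d, f}  B3 = {a, e, f}  B4 = {c, e, f}
Tree: B1–B2, B2–B3, B3–B4

The largest bag has 3 vertices, giving width 2; this decomposition certifies tw(G) ≤ 2. The edges f–b–d–a–e–c–f form a cycle, so G is not a tree and its treewidth is at least 2. Combining the bounds, tw(G) = 2.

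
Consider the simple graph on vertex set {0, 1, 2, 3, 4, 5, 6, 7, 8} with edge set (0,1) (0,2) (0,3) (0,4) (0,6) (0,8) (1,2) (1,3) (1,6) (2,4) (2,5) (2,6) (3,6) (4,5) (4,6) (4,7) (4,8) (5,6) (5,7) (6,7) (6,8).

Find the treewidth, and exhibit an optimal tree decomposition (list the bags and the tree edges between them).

The largest bag has 4 vertices, giving width 3; this decomposition certifies tw(G) ≤ 3. Conversely, {0, 4, 6, 8} is a clique of size 4, and the vertices of any clique must share a bag in every tree decomposition; so some bag has ≥ 4 vertices and tw(G) ≥ 3. The upper and lower bounds meet at 3, so that is the treewidth.

Treewidth 3.
Bags: B1 = {0, 2, 4, 6}  B2 = {2, 4, 5, 6}  B3 = {4, 5, 6, 7}  B4 = {0, 4, 6, 8}  B5 = {0, 1, 2, 6}  B6 = {0, 1, 3, 6}
Tree: B1–B2, B2–B3, B1–B4, B1–B5, B5–B6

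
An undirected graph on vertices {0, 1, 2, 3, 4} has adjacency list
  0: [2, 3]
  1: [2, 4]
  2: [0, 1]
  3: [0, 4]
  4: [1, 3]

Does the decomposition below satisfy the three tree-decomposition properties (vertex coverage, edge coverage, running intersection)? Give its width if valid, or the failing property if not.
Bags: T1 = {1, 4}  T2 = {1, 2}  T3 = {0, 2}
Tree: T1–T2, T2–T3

No — vertex 3 appears in no bag.

A tree decomposition must satisfy three properties: every vertex lies in some bag; for every edge, both endpoints lie together in some bag; and for every vertex, the bags containing it form a connected subtree. Here vertex 3 appears in no bag, so the decomposition is invalid.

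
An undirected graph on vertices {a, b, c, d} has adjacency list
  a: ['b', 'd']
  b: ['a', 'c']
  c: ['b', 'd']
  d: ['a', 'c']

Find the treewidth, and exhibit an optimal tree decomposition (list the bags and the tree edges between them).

Treewidth 2.
One such decomposition:
Bags: B1 = {a, b, c}  B2 = {a, c, d}
Tree: B1–B2

Every bag has size at most 3, so the width is 3 − 1 = 2 and tw(G) ≤ 2. The edges c–b–a–d–c form a cycle, so G is not a tree and its treewidth is at least 2. Hence tw(G) = 2 exactly.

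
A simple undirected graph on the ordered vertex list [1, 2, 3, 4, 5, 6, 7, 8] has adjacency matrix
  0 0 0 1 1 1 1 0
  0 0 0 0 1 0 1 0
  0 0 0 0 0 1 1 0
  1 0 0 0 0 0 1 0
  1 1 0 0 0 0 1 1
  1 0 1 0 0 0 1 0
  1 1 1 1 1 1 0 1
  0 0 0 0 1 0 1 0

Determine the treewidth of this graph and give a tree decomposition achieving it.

Each bag holds 3 vertices, so the decomposition has width 2, which upper-bounds the treewidth. For the lower bound, the 3 vertices {5, 7, 8} are pairwise adjacent, and any tree decomposition puts a clique entirely inside one bag — forcing width ≥ 2. Therefore the treewidth is 2.

Treewidth 2.
Bags: B1 = {3, 6, 7}  B2 = {1, 6, 7}  B3 = {1, 5, 7}  B4 = {5, 7, 8}  B5 = {2, 5, 7}  B6 = {1, 4, 7}
Tree: B1–B2, B2–B3, B3–B4, B4–B5, B2–B6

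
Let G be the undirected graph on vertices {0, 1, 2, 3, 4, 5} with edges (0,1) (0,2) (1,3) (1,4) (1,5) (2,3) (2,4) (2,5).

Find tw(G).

2

A width-2 tree decomposition is:
Bags: B1 = {0, 1, 2}  B2 = {1, 2, 5}  B3 = {1, 2, 4}  B4 = {1, 2, 3}
Tree: B1–B2, B2–B3, B3–B4
Each bag holds 3 vertices, so the decomposition has width 2, which upper-bounds the treewidth. The edges 0–2–5–1–0 form a cycle, so G is not a tree and its treewidth is at least 2. The upper and lower bounds meet at 2, so that is the treewidth.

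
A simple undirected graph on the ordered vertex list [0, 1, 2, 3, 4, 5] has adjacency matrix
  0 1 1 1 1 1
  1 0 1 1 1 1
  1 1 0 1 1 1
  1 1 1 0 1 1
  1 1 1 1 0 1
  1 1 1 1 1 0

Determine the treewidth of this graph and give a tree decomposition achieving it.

Treewidth 5.
Bags: B1 = {0, 1, 2, 3, 4, 5}
Tree: (single bag)

A single bag containing all 6 vertices is trivially a valid decomposition of width 5. Conversely, {0, 1, 2, 3, 4, 5} is a clique of size 6, and the vertices of any clique must share a bag in every tree decomposition; so some bag has ≥ 6 vertices and tw(G) ≥ 5. Therefore the treewidth is 5.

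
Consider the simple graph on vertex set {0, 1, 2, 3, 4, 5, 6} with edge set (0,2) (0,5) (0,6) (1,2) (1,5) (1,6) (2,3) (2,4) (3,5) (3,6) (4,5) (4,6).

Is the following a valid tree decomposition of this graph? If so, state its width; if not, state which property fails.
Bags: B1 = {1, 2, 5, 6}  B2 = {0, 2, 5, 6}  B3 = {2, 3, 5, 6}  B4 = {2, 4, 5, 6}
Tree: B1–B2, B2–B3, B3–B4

Every vertex of G appears in some bag (union = {0, 1, 2, 3, 4, 5, 6}); every edge is covered by a bag; and for each vertex v the set of bags containing v is connected in the bag tree. The decomposition is therefore valid. The largest bag has 4 vertices, so the width is 3.

Yes; width 3.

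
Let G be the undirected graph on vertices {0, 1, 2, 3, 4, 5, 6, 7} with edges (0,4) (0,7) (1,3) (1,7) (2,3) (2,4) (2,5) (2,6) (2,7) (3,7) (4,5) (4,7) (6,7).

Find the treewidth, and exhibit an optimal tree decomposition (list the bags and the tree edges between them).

Treewidth 2.
One optimal decomposition is:
Bags: B1 = {2, 4, 7}  B2 = {0, 4, 7}  B3 = {2, 3, 7}  B4 = {1, 3, 7}  B5 = {2, 4, 5}  B6 = {2, 6, 7}
Tree: B1–B2, B1–B3, B3–B4, B1–B5, B3–B6

The largest bag has 3 vertices, giving width 2; this decomposition certifies tw(G) ≤ 2. On the other hand G contains the 3-clique {2, 4, 5}. A clique must lie in a single bag of any decomposition, so no decomposition can have width below 2. Hence tw(G) = 2 exactly.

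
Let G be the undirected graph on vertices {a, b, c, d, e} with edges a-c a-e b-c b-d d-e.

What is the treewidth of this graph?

2

A width-2 tree decomposition is:
Bags: B1 = {a, d, e}  B2 = {a, b, d}  B3 = {a, b, c}
Tree: B1–B2, B2–B3
Each bag holds 3 vertices, so the decomposition has width 2, which upper-bounds the treewidth. Since a–e–d–b–c–a is a cycle in G, G is not acyclic. Forests are exactly the graphs of treewidth ≤ 1, so tw(G) ≥ 2. The upper and lower bounds meet at 2, so that is the treewidth.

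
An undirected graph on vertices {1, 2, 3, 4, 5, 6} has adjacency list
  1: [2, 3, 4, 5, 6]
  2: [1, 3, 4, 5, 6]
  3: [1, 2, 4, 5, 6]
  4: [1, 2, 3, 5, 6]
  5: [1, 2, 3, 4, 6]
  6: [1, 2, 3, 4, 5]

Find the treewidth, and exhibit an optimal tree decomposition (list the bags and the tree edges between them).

Treewidth 5.
One such decomposition:
Bags: B1 = {1, 2, 3, 4, 5, 6}
Tree: (single bag)

With just one bag of size 6, the width is 6 − 1 = 5, so tw(G) ≤ 5. On the other hand G contains the 6-clique {1, 2, 3, 4, 5, 6}. A clique must lie in a single bag of any decomposition, so no decomposition can have width below 5. Hence tw(G) = 5 exactly.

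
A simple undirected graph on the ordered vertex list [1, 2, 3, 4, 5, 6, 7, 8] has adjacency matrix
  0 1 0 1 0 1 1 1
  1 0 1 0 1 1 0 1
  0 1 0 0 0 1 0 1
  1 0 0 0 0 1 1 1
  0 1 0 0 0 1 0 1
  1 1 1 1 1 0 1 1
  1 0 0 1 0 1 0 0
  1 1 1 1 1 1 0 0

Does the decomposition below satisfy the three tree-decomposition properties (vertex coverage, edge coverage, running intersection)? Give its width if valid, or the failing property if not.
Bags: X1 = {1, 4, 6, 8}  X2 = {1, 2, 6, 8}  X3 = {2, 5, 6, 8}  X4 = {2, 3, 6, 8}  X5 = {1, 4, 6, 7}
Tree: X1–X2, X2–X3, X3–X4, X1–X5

Checking the three conditions: (i) the bags cover all of {1, 2, 3, 4, 5, 6, 7, 8}; (ii) for each edge, some bag contains both endpoints; (iii) the bags containing any fixed vertex form a subtree. All hold, so the decomposition is valid with width 4 − 1 = 3.

Yes; width 3.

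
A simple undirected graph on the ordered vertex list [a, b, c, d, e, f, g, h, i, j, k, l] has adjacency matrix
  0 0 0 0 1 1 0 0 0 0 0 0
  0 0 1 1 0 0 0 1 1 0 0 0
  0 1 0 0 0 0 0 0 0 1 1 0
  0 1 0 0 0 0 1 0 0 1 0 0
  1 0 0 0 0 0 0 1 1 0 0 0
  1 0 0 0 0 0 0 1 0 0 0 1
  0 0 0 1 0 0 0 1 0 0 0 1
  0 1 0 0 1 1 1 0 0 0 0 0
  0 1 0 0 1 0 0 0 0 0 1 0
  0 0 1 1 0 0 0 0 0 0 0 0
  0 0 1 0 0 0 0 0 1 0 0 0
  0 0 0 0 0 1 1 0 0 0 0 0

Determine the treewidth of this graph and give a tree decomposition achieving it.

The largest bag has 4 vertices, giving width 3; this decomposition certifies tw(G) ≤ 3. For the lower bound: the 4 vertex sets {a,f,l}, {g}, {h}, {b,d,e,i} are disjoint, each induces a connected subgraph, and every pair is joined by at least one edge of G. Contracting each set to a single vertex therefore yields K_{4} as a minor, and since treewidth is minor-monotone, tw(G) ≥ tw(K_{4}) = 3. Combining the bounds, tw(G) = 3.

Treewidth 3.
Bags: B1 = {a, f, g, l}  B2 = {a, f, g, h}  B3 = {a, e, g, h}  B4 = {d, e, g, h}  B5 = {b, d, e, h}  B6 = {b, d, e, i}  B7 = {b, d, i, j}  B8 = {b, c, i, j}  B9 = {c, i, j, k}
Tree: B1–B2, B2–B3, B3–B4, B4–B5, B5–B6, B6–B7, B7–B8, B8–B9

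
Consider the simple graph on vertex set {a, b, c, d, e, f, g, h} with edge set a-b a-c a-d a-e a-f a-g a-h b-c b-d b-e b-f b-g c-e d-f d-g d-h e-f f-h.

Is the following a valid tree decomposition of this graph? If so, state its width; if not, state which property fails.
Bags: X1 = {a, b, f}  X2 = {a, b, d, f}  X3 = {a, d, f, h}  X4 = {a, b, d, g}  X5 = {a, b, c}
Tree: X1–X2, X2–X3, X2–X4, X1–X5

A tree decomposition must satisfy three properties: every vertex lies in some bag; for every edge, both endpoints lie together in some bag; and for every vertex, the bags containing it form a connected subtree. Here vertex e appears in no bag, so the decomposition is invalid.

No — vertex e appears in no bag.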